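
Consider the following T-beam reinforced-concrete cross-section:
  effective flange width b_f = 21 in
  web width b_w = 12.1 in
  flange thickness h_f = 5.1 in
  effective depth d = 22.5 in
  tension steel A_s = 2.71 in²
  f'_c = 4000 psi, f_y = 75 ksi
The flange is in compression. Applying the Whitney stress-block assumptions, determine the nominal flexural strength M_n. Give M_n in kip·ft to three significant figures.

Tension: T = A_s f_y = 2.71 × 75 = 203.25 kips.
Try a within the flange: a = T/(0.85 f'_c b_f) = 203.25/(0.85 × 4 × 21) = 2.847 in.
Since a = 2.847 ≤ h_f = 5.1 in, the stress block lies entirely in the flange; analyse as a rectangular beam of width b_f.
M_n = T(d − a/2) = 203.25 × (22.5 − 1.4235) = 4283.8 kip·in.
M_n = 4283.8/12 = 356.98 kip·ft.

M_n ≈ 357 kip·ft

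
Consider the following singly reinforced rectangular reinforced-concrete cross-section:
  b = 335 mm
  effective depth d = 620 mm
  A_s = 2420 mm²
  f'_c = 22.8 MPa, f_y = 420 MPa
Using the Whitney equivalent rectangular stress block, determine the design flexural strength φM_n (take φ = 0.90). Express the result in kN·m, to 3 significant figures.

T = A_s f_y = 2420 × 420 = 1016400 N = 1016.4 kN.
From C = T: a = T/(0.85 f'_c b) = 1016400/(0.85 × 22.8 × 335) = 156.55 mm.
M_n = T(d − a/2) = 1016.4 kN × (620 − 78.275) mm = 550.61 kN·m.
φM_n = 0.90 × 550.61 = 495.55 kN·m.

φM_n ≈ 496 kN·m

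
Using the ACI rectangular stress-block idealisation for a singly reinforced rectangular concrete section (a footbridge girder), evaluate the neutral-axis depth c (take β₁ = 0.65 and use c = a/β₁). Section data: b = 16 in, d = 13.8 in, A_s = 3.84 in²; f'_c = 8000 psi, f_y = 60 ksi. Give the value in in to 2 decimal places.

c ≈ 3.26 in

T = A_s f_y = 3.84 × 60 = 230.4 kips.
a = T/(0.85 f'_c b) = 230.4/(0.85 × 8 × 16) = 2.1176 in.
With β₁ = 0.65, c = a/β₁ = 2.1176/0.65 = 3.26 in.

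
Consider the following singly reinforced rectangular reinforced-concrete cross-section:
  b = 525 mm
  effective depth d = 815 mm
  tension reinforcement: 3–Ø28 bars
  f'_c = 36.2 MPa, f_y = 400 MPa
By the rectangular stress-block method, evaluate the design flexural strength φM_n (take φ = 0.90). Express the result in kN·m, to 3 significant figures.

φM_n ≈ 527 kN·m

A_s = 3 × 616 = 1848 mm².
T = A_s f_y = 1848 × 400 = 739200 N = 739.2 kN.
From C = T: a = T/(0.85 f'_c b) = 739200/(0.85 × 36.2 × 525) = 45.76 mm.
M_n = T(d − a/2) = 739.2 kN × (815 − 22.88) mm = 585.54 kN·m.
φM_n = 0.90 × 585.54 = 526.99 kN·m.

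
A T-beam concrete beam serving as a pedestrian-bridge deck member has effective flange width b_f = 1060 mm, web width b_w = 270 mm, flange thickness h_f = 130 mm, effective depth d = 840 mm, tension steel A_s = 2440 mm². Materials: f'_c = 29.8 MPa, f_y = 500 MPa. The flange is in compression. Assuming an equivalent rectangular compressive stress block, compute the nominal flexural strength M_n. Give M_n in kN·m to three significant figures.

Tension: T = A_s f_y = 2440 × 500 = 1220000 N.
Try a within the flange: a = T/(0.85 f'_c b_f) = 1220000/(0.85 × 29.8 × 1060) = 45.44 mm.
Since a = 45.44 ≤ h_f = 130 mm, the stress block lies entirely in the flange; analyse as a rectangular beam of width b_f.
M_n = T(d − a/2) = 1220000 × (840 − 22.72) = 997.08 × 10⁶ N·mm.
M_n = 997.08 kN·m.

M_n ≈ 997 kN·m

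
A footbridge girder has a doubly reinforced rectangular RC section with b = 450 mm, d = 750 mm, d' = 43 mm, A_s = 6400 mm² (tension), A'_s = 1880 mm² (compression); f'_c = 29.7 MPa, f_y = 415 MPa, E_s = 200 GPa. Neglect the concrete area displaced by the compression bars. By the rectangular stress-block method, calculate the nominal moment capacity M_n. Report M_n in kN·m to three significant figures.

Assume both tension and compression steel yield.
Net tension couple steel: A_s − A'_s = 4520 mm².
a = (A_s − A'_s) f_y / (0.85 f'_c b) = 1875800/(0.85 × 29.7 × 450) = 165.12 mm.
c = a/β₁ = 165.12/0.838 = 197.04 mm; ε'_s = 0.003(c − d')/c = 0.0023 ≥ f_y/E_s = 0.0021, so compression steel does yield.
M_n = (A_s − A'_s) f_y (d − a/2) + A'_s f_y (d − d') = [1875800 × (750 − 82.56) + 780200 × (750 − 43)] × 10⁻⁶ = 1251.98 + 551.60 = 1803.58 kN·m.

M_n ≈ 1800 kN·m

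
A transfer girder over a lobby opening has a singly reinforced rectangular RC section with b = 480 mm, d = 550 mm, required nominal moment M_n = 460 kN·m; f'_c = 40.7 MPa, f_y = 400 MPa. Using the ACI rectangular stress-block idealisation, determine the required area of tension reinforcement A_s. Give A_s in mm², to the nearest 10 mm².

A_s ≈ 2200 mm²

With M_n = 0.85 f'_c a b (d − a/2), solve the quadratic for a:
a = d − √(d² − 2M_n/(0.85 f'_c b)) = 550 − √(550² − 2 × 460×10⁶/(0.85 × 40.7 × 480)) = 52.91 mm.
A_s = 0.85 f'_c a b / f_y = 0.85 × 40.7 × 52.91 × 480 / 400 = 2196.5 mm².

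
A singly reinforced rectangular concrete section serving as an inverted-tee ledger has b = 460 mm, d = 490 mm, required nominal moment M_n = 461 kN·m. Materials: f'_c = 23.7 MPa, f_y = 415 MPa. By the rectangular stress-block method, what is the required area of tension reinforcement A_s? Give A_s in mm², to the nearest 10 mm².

With M_n = 0.85 f'_c a b (d − a/2), solve the quadratic for a:
a = d − √(d² − 2M_n/(0.85 f'_c b)) = 490 − √(490² − 2 × 461×10⁶/(0.85 × 23.7 × 460)) = 115.03 mm.
A_s = 0.85 f'_c a b / f_y = 0.85 × 23.7 × 115.03 × 460 / 415 = 2568.6 mm².

A_s ≈ 2570 mm²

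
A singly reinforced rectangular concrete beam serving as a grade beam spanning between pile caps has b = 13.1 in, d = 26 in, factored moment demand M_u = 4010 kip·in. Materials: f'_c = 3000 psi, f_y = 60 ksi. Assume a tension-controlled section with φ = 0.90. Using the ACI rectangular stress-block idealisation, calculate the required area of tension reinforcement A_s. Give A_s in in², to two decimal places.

A_s ≈ 3.21 in²

M_n = M_u/φ = 4010/0.90 = 4455.56 kip·in.
From M_n = 0.85 f'_c a b (d − a/2):
a = d − √(d² − 2M_n/(0.85 f'_c b)) = 26 − √(26² − 2 × 4455.56/(0.85 × 3 × 13.1)) = 5.770 in.
A_s = 0.85 f'_c a b / f_y = 0.85 × 3 × 5.770 × 13.1 / 60 = 3.212 in².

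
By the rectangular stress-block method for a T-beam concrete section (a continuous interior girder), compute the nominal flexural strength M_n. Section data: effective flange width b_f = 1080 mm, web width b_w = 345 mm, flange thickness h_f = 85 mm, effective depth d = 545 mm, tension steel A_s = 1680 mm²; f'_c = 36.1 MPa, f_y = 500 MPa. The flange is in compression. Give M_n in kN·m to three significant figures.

M_n ≈ 447 kN·m

Tension: T = A_s f_y = 1680 × 500 = 840000 N.
Try a within the flange: a = T/(0.85 f'_c b_f) = 840000/(0.85 × 36.1 × 1080) = 25.35 mm.
Since a = 25.35 ≤ h_f = 85 mm, the stress block lies entirely in the flange; analyse as a rectangular beam of width b_f.
M_n = T(d − a/2) = 840000 × (545 − 12.675) = 447.15 × 10⁶ N·mm.
M_n = 447.15 kN·m.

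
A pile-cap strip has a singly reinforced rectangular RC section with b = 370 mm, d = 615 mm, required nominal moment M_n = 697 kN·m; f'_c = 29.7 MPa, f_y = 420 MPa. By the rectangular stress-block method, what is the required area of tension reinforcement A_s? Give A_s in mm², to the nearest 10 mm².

A_s ≈ 3040 mm²

With M_n = 0.85 f'_c a b (d − a/2), solve the quadratic for a:
a = d − √(d² − 2M_n/(0.85 f'_c b)) = 615 − √(615² − 2 × 697×10⁶/(0.85 × 29.7 × 370)) = 136.48 mm.
A_s = 0.85 f'_c a b / f_y = 0.85 × 29.7 × 136.48 × 370 / 420 = 3035.3 mm².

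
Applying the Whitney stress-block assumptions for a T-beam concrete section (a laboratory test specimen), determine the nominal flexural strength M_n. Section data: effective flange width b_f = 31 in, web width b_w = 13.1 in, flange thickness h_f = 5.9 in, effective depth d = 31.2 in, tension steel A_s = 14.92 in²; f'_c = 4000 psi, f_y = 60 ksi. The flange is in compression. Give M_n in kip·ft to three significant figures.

Tension: T = A_s f_y = 14.92 × 60 = 895.2 kips.
Try a within the flange: a = T/(0.85 f'_c b_f) = 895.2/(0.85 × 4 × 31) = 8.493 in.
a = 8.493 > h_f = 5.9 in: the block extends into the web. Split into flange-overhang and web parts.
C_f = 0.85 f'_c (b_f − b_w) h_f = 0.85 × 4 × (31 − 13.1) × 5.9 = 359.1 kips.
Remaining web compression depth: a_w = (T − C_f)/(0.85 f'_c b_w) = (895.2 − 359.1)/(0.85 × 4 × 13.1) = 12.036 in.
M_n = C_f(d − h_f/2) + (T − C_f)(d − a_w/2) = 359.1 × (31.2 − 2.95) + 536.1 × (31.2 − 6.018) = 10144.6 + 13500.1 = 23644.7 kip·in.
M_n = 23644.7/12 = 1970.39 kip·ft.

M_n ≈ 1970 kip·ft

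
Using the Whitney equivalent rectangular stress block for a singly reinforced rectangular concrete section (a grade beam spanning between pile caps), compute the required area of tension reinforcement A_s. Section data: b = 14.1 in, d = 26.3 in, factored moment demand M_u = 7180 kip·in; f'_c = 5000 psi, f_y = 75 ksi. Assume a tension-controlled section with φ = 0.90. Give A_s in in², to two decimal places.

M_n = M_u/φ = 7180/0.90 = 7977.78 kip·in.
From M_n = 0.85 f'_c a b (d − a/2):
a = d − √(d² − 2M_n/(0.85 f'_c b)) = 26.3 − √(26.3² − 2 × 7977.78/(0.85 × 5 × 14.1)) = 5.674 in.
A_s = 0.85 f'_c a b / f_y = 0.85 × 5 × 5.674 × 14.1 / 75 = 4.534 in².

A_s ≈ 4.53 in²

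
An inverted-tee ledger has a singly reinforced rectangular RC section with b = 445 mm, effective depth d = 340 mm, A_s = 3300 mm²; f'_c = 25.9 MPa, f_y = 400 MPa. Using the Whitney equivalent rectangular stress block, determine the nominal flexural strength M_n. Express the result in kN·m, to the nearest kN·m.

M_n ≈ 360 kN·m

T = A_s f_y = 3300 × 400 = 1320000 N = 1320 kN.
From C = T: a = T/(0.85 f'_c b) = 1320000/(0.85 × 25.9 × 445) = 134.74 mm.
M_n = T(d − a/2) = 1320 kN × (340 − 67.37) mm = 359.87 kN·m.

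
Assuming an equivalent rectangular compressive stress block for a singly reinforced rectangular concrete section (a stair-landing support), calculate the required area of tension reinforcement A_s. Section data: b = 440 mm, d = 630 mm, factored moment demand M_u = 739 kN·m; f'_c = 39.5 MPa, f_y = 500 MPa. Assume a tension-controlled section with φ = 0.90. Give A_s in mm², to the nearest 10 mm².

A_s ≈ 2820 mm²

M_n = M_u/φ = 739/0.90 = 821.111 kN·m.
With M_n = 0.85 f'_c a b (d − a/2), solve the quadratic for a:
a = d − √(d² − 2M_n/(0.85 f'_c b)) = 630 − √(630² − 2 × 821.111×10⁶/(0.85 × 39.5 × 440)) = 95.46 mm.
A_s = 0.85 f'_c a b / f_y = 0.85 × 39.5 × 95.46 × 440 / 500 = 2820.5 mm².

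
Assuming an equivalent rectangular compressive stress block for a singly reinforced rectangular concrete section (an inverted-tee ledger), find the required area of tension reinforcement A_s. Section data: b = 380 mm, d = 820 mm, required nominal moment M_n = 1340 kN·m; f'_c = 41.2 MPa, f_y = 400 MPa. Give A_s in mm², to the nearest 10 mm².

A_s ≈ 4450 mm²

With M_n = 0.85 f'_c a b (d − a/2), solve the quadratic for a:
a = d − √(d² − 2M_n/(0.85 f'_c b)) = 820 − √(820² − 2 × 1340×10⁶/(0.85 × 41.2 × 380)) = 133.70 mm.
A_s = 0.85 f'_c a b / f_y = 0.85 × 41.2 × 133.70 × 380 / 400 = 4448.1 mm².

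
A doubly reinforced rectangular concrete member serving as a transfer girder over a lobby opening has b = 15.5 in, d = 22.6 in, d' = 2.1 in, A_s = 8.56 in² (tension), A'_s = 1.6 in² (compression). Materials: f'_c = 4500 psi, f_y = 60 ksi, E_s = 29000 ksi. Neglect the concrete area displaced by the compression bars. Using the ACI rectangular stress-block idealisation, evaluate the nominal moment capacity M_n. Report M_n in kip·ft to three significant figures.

Assume both steels yield.
a = (A_s − A'_s) f_y/(0.85 f'_c b) = (8.56 − 1.6) × 60/(0.85 × 4.5 × 15.5) = 7.044 in.
c = a/β₁ = 7.044/0.825 = 8.538 in; ε'_s = 0.003(c − d')/c = 0.0023 ≥ ε_y = 0.0021, so the compression steel yields.
M_n = (A_s − A'_s) f_y (d − a/2) + A'_s f_y (d − d') = 417.6 × (22.6 − 3.522) + 96 × (22.6 − 2.1) = 7967.0 + 1968.0 = 9935.0 kip·in = 9935.0/12 = 827.92 kip·ft.

M_n ≈ 828 kip·ft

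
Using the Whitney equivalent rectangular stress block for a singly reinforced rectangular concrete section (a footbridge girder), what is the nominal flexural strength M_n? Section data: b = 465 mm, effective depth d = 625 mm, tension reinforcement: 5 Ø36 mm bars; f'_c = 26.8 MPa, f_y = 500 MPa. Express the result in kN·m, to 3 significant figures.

M_n ≈ 1280 kN·m

A_s = 5 × 1018 = 5090 mm².
T = A_s f_y = 5090 × 500 = 2545000 N = 2545 kN.
From C = T: a = T/(0.85 f'_c b) = 2545000/(0.85 × 26.8 × 465) = 240.26 mm.
M_n = T(d − a/2) = 2545 kN × (625 − 120.13) mm = 1284.89 kN·m.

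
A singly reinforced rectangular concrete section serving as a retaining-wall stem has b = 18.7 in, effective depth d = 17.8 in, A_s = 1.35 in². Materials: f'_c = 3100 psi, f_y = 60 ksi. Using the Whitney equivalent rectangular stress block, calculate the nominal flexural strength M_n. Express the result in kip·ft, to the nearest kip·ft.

T = A_s f_y = 1.35 × 60 = 81 kips.
a = T/(0.85 f'_c b) = 81/(0.85 × 3.1 × 18.7) = 1.644 in.
M_n = T(d − a/2) = 81 × (17.8 − 0.822) = 1375.2 kip·in = 1375.2/12 = 114.60 kip·ft.

M_n ≈ 115 kip·ft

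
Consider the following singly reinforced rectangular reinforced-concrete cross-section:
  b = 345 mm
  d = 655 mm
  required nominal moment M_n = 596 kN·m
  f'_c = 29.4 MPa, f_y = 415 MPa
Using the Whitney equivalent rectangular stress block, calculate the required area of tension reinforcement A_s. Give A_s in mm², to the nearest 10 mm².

With M_n = 0.85 f'_c a b (d − a/2), solve the quadratic for a:
a = d − √(d² − 2M_n/(0.85 f'_c b)) = 655 − √(655² − 2 × 596×10⁶/(0.85 × 29.4 × 345)) = 115.77 mm.
A_s = 0.85 f'_c a b / f_y = 0.85 × 29.4 × 115.77 × 345 / 415 = 2405.1 mm².

A_s ≈ 2410 mm²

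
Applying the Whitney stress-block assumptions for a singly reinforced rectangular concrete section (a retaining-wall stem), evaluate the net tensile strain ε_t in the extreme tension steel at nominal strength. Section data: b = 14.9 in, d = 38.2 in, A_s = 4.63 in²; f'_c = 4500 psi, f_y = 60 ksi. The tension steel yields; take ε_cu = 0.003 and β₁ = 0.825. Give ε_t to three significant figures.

a = A_s f_y/(0.85 f'_c b) = 4.874 in.
β₁ = 0.825, so c = a/β₁ = 4.874/0.825 = 5.908 in.
From the linear strain diagram with ε_cu = 0.003: ε_t = 0.003 (d − c)/c = 0.003 × (38.2 − 5.908)/5.908 = 0.0164.
Since ε_t ≥ 0.005, the section is tension-controlled.

ε_t ≈ 0.0164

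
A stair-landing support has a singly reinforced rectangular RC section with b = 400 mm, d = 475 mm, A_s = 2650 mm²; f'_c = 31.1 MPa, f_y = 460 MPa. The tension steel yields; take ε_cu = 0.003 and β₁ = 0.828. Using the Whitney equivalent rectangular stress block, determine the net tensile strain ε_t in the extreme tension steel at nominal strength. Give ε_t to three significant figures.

ε_t ≈ 0.00723

a = A_s f_y/(0.85 f'_c b) = 115.28 mm.
β₁ = 0.828, so c = a/β₁ = 115.28/0.828 = 139.23 mm.
From the linear strain diagram with ε_cu = 0.003: ε_t = 0.003 (d − c)/c = 0.003 × (475 − 139.23)/139.23 = 0.00723.
Since ε_t ≥ 0.005, the section is tension-controlled.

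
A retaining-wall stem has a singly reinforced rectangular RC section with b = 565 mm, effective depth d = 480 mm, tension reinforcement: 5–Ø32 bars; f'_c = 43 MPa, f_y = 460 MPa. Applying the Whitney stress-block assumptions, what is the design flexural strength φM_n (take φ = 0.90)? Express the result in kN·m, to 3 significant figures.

A_s = 5 × 804 = 4020 mm².
T = A_s f_y = 4020 × 460 = 1849200 N = 1849.2 kN.
From C = T: a = T/(0.85 f'_c b) = 1849200/(0.85 × 43 × 565) = 89.55 mm.
M_n = T(d − a/2) = 1849.2 kN × (480 − 44.775) mm = 804.82 kN·m.
φM_n = 0.90 × 804.82 = 724.34 kN·m.

φM_n ≈ 724 kN·m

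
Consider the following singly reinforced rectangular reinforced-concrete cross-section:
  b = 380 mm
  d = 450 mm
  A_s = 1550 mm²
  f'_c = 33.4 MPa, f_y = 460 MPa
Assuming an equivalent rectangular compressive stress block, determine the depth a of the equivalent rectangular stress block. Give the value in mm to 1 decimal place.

T = A_s f_y = 1550 × 460 = 713000 N = 713 kN.
Setting C = 0.85 f'_c a b equal to T: a = 713000/(0.85 × 33.4 × 380) = 66.1 mm.

a ≈ 66.1 mm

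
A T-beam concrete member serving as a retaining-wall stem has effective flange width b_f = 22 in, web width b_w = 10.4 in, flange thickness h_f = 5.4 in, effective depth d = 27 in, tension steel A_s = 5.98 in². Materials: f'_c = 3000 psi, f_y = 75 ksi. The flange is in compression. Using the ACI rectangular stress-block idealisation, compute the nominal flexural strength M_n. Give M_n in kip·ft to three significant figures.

M_n ≈ 842 kip·ft

Tension: T = A_s f_y = 5.98 × 75 = 448.5 kips.
Try a within the flange: a = T/(0.85 f'_c b_f) = 448.5/(0.85 × 3 × 22) = 7.995 in.
a = 7.995 > h_f = 5.4 in: the block extends into the web. Split into flange-overhang and web parts.
C_f = 0.85 f'_c (b_f − b_w) h_f = 0.85 × 3 × (22 − 10.4) × 5.4 = 159.7 kips.
Remaining web compression depth: a_w = (T − C_f)/(0.85 f'_c b_w) = (448.5 − 159.7)/(0.85 × 3 × 10.4) = 10.890 in.
M_n = C_f(d − h_f/2) + (T − C_f)(d − a_w/2) = 159.7 × (27 − 2.7) + 288.8 × (27 − 5.445) = 3880.7 + 6225.1 = 10105.8 kip·in.
M_n = 10105.8/12 = 842.15 kip·ft.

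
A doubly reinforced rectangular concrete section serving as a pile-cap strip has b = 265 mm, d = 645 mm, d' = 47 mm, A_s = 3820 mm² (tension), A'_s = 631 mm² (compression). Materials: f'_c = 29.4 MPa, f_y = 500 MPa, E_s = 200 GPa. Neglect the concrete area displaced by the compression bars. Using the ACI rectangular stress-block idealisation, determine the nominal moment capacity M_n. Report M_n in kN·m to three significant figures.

Assume both tension and compression steel yield.
Net tension couple steel: A_s − A'_s = 3189 mm².
a = (A_s − A'_s) f_y / (0.85 f'_c b) = 1594500/(0.85 × 29.4 × 265) = 240.78 mm.
c = a/β₁ = 240.78/0.84 = 286.64 mm; ε'_s = 0.003(c − d')/c = 0.0025 ≥ f_y/E_s = 0.0025, so compression steel does yield.
M_n = (A_s − A'_s) f_y (d − a/2) + A'_s f_y (d − d') = [1594500 × (645 − 120.39) + 315500 × (645 − 47)] × 10⁻⁶ = 836.49 + 188.67 = 1025.16 kN·m.

M_n ≈ 1030 kN·m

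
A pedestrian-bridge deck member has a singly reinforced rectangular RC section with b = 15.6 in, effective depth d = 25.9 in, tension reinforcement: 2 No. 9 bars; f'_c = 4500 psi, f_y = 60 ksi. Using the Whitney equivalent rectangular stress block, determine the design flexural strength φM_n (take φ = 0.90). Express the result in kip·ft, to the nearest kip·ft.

φM_n ≈ 224 kip·ft

A_s = 2 × 1 = 2 in².
T = A_s f_y = 2 × 60 = 120 kips.
a = T/(0.85 f'_c b) = 120/(0.85 × 4.5 × 15.6) = 2.011 in.
M_n = T(d − a/2) = 120 × (25.9 − 1.0055) = 2987.3 kip·in = 2987.3/12 = 248.94 kip·ft.
φM_n = 0.90 × 248.94 = 224.05 kip·ft.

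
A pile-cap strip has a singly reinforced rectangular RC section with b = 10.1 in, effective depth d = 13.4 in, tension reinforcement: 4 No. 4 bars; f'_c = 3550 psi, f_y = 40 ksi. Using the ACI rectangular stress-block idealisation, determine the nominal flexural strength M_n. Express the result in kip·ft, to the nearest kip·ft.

M_n ≈ 34 kip·ft

A_s = 4 × 0.2 = 0.8 in².
T = A_s f_y = 0.8 × 40 = 32 kips.
a = T/(0.85 f'_c b) = 32/(0.85 × 3.55 × 10.1) = 1.050 in.
M_n = T(d − a/2) = 32 × (13.4 − 0.525) = 412.0 kip·in = 412.0/12 = 34.33 kip·ft.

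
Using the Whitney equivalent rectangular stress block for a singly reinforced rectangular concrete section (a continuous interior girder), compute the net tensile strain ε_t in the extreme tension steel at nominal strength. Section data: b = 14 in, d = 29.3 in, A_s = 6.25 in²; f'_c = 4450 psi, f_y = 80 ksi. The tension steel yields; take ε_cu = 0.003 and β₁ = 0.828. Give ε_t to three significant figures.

ε_t ≈ 0.00471

a = A_s f_y/(0.85 f'_c b) = 9.442 in.
β₁ = 0.828, so c = a/β₁ = 9.442/0.828 = 11.403 in.
From the linear strain diagram with ε_cu = 0.003: ε_t = 0.003 (d − c)/c = 0.003 × (29.3 − 11.403)/11.403 = 0.00471.
ε_t is between 0.004 and 0.005 — transition zone.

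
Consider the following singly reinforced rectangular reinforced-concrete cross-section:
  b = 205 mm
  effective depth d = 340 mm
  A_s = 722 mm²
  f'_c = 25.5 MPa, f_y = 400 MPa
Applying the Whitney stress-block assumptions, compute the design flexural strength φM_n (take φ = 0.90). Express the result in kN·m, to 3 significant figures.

T = A_s f_y = 722 × 400 = 288800 N = 288.8 kN.
From C = T: a = T/(0.85 f'_c b) = 288800/(0.85 × 25.5 × 205) = 65.00 mm.
M_n = T(d − a/2) = 288.8 kN × (340 − 32.5) mm = 88.81 kN·m.
φM_n = 0.90 × 88.81 = 79.93 kN·m.

φM_n ≈ 79.9 kN·m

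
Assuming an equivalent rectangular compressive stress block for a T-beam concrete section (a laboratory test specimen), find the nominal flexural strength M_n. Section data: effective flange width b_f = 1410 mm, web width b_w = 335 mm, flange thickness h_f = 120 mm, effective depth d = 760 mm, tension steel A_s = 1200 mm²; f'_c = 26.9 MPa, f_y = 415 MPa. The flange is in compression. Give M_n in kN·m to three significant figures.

Tension: T = A_s f_y = 1200 × 415 = 498000 N.
Try a within the flange: a = T/(0.85 f'_c b_f) = 498000/(0.85 × 26.9 × 1410) = 15.45 mm.
Since a = 15.45 ≤ h_f = 120 mm, the stress block lies entirely in the flange; analyse as a rectangular beam of width b_f.
M_n = T(d − a/2) = 498000 × (760 − 7.725) = 374.63 × 10⁶ N·mm.
M_n = 374.63 kN·m.

M_n ≈ 375 kN·m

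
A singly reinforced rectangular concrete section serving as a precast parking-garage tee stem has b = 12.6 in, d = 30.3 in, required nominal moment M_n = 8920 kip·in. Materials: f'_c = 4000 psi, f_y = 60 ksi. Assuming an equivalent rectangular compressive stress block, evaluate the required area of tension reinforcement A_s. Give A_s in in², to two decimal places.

From M_n = 0.85 f'_c a b (d − a/2):
a = d − √(d² − 2M_n/(0.85 f'_c b)) = 30.3 − √(30.3² − 2 × 8920/(0.85 × 4 × 12.6)) = 7.902 in.
A_s = 0.85 f'_c a b / f_y = 0.85 × 4 × 7.902 × 12.6 / 60 = 5.642 in².

A_s ≈ 5.64 in²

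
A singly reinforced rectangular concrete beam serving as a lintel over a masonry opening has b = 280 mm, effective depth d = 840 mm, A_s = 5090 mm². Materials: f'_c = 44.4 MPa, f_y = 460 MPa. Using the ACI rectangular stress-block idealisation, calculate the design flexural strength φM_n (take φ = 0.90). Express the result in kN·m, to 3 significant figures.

T = A_s f_y = 5090 × 460 = 2341400 N = 2341.4 kN.
From C = T: a = T/(0.85 f'_c b) = 2341400/(0.85 × 44.4 × 280) = 221.57 mm.
M_n = T(d − a/2) = 2341.4 kN × (840 − 110.785) mm = 1707.38 kN·m.
φM_n = 0.90 × 1707.38 = 1536.64 kN·m.

φM_n ≈ 1540 kN·m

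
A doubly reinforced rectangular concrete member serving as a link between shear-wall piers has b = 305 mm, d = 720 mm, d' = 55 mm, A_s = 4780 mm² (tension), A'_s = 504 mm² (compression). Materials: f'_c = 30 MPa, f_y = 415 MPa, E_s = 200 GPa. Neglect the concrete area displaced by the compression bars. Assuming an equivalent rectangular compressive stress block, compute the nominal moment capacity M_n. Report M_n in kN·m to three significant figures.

Assume both tension and compression steel yield.
Net tension couple steel: A_s − A'_s = 4276 mm².
a = (A_s − A'_s) f_y / (0.85 f'_c b) = 1774540/(0.85 × 30 × 305) = 228.16 mm.
c = a/β₁ = 228.16/0.836 = 272.92 mm; ε'_s = 0.003(c − d')/c = 0.0024 ≥ f_y/E_s = 0.0021, so compression steel does yield.
M_n = (A_s − A'_s) f_y (d − a/2) + A'_s f_y (d − d') = [1774540 × (720 − 114.08) + 209160 × (720 − 55)] × 10⁻⁶ = 1075.23 + 139.09 = 1214.32 kN·m.

M_n ≈ 1210 kN·m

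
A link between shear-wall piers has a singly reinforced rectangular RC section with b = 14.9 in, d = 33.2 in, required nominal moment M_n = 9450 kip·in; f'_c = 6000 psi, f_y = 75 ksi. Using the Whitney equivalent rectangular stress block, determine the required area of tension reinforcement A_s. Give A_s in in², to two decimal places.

From M_n = 0.85 f'_c a b (d − a/2):
a = d − √(d² − 2M_n/(0.85 f'_c b)) = 33.2 − √(33.2² − 2 × 9450/(0.85 × 6 × 14.9)) = 3.985 in.
A_s = 0.85 f'_c a b / f_y = 0.85 × 6 × 3.985 × 14.9 / 75 = 4.038 in².

A_s ≈ 4.04 in²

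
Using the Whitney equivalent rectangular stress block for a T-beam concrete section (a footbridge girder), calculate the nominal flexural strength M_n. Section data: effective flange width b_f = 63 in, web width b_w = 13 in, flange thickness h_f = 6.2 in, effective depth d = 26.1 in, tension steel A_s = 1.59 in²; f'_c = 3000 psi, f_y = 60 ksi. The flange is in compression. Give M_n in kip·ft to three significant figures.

Tension: T = A_s f_y = 1.59 × 60 = 95.4 kips.
Try a within the flange: a = T/(0.85 f'_c b_f) = 95.4/(0.85 × 3 × 63) = 0.594 in.
Since a = 0.594 ≤ h_f = 6.2 in, the stress block lies entirely in the flange; analyse as a rectangular beam of width b_f.
M_n = T(d − a/2) = 95.4 × (26.1 − 0.297) = 2461.6 kip·in.
M_n = 2461.6/12 = 205.13 kip·ft.

M_n ≈ 205 kip·ft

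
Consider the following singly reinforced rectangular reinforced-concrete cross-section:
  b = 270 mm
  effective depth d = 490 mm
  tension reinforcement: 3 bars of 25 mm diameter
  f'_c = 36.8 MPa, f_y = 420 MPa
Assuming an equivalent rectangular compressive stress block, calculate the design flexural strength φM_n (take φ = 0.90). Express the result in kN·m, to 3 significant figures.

φM_n ≈ 252 kN·m

A_s = 3 × 491 = 1473 mm².
T = A_s f_y = 1473 × 420 = 618660 N = 618.66 kN.
From C = T: a = T/(0.85 f'_c b) = 618660/(0.85 × 36.8 × 270) = 73.25 mm.
M_n = T(d − a/2) = 618.66 kN × (490 − 36.625) mm = 280.48 kN·m.
φM_n = 0.90 × 280.48 = 252.43 kN·m.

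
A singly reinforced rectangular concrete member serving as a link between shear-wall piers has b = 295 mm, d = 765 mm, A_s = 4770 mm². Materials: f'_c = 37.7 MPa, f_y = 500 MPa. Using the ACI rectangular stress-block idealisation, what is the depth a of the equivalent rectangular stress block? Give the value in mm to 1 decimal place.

T = A_s f_y = 4770 × 500 = 2385000 N = 2385 kN.
Setting C = 0.85 f'_c a b equal to T: a = 2385000/(0.85 × 37.7 × 295) = 252.3 mm.

a ≈ 252.3 mm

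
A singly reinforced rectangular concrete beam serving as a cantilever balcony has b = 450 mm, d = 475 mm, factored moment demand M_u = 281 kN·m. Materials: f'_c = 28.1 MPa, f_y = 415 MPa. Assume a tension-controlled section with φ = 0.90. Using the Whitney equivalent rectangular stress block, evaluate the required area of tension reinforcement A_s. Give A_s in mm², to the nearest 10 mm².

M_n = M_u/φ = 281/0.90 = 312.222 kN·m.
With M_n = 0.85 f'_c a b (d − a/2), solve the quadratic for a:
a = d − √(d² − 2M_n/(0.85 f'_c b)) = 475 − √(475² − 2 × 312.222×10⁶/(0.85 × 28.1 × 450)) = 65.70 mm.
A_s = 0.85 f'_c a b / f_y = 0.85 × 28.1 × 65.70 × 450 / 415 = 1701.6 mm².

A_s ≈ 1700 mm²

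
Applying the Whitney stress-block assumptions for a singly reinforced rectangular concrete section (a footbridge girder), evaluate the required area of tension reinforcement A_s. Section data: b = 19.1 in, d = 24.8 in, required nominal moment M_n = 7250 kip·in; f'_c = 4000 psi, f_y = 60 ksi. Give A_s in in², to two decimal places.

A_s ≈ 5.42 in²

From M_n = 0.85 f'_c a b (d − a/2):
a = d − √(d² − 2M_n/(0.85 f'_c b)) = 24.8 − √(24.8² − 2 × 7250/(0.85 × 4 × 19.1)) = 5.007 in.
A_s = 0.85 f'_c a b / f_y = 0.85 × 4 × 5.007 × 19.1 / 60 = 5.419 in².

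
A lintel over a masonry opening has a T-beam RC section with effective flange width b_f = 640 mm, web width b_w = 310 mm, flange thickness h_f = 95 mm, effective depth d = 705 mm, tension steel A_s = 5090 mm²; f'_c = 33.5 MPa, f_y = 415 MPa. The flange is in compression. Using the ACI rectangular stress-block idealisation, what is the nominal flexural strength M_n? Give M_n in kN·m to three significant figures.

M_n ≈ 1360 kN·m

Tension: T = A_s f_y = 5090 × 415 = 2112350 N.
Try a within the flange: a = T/(0.85 f'_c b_f) = 2112350/(0.85 × 33.5 × 640) = 115.91 mm.
a = 115.91 > h_f = 95 mm: the block extends into the web. Split into flange-overhang and web parts.
C_f = 0.85 f'_c (b_f − b_w) h_f = 0.85 × 33.5 × (640 − 310) × 95 = 892691 N.
Remaining web compression depth: a_w = (T − C_f)/(0.85 f'_c b_w) = (2112350 − 892691)/(0.85 × 33.5 × 310) = 138.17 mm.
M_n = C_f(d − h_f/2) + (T − C_f)(d − a_w/2) = 892691 × (705 − 47.5) + 1219659 × (705 − 69.085) = 586.94 + 775.60 = 1362.54 × 10⁶ N·mm.
M_n = 1362.54 kN·m.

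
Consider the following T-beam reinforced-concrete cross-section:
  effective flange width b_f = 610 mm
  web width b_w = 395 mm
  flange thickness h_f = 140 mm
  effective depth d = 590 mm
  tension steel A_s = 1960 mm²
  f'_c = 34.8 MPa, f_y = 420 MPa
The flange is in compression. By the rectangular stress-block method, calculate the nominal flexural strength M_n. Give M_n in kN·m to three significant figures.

M_n ≈ 467 kN·m

Tension: T = A_s f_y = 1960 × 420 = 823200 N.
Try a within the flange: a = T/(0.85 f'_c b_f) = 823200/(0.85 × 34.8 × 610) = 45.62 mm.
Since a = 45.62 ≤ h_f = 140 mm, the stress block lies entirely in the flange; analyse as a rectangular beam of width b_f.
M_n = T(d − a/2) = 823200 × (590 − 22.81) = 466.91 × 10⁶ N·mm.
M_n = 466.91 kN·m.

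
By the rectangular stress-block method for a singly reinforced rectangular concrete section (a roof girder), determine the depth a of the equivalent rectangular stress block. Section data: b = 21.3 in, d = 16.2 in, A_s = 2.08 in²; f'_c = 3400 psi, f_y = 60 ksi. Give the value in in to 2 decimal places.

T = A_s f_y = 2.08 × 60 = 124.8 kips.
a = T/(0.85 f'_c b) = 124.8/(0.85 × 3.4 × 21.3) = 2.03 in.

a ≈ 2.03 in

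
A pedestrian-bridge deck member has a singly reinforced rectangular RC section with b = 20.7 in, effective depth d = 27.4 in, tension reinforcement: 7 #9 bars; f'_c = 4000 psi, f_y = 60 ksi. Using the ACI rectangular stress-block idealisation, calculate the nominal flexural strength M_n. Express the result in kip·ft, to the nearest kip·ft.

M_n ≈ 855 kip·ft

A_s = 7 × 1 = 7 in².
T = A_s f_y = 7 × 60 = 420 kips.
a = T/(0.85 f'_c b) = 420/(0.85 × 4 × 20.7) = 5.968 in.
M_n = T(d − a/2) = 420 × (27.4 − 2.984) = 10254.7 kip·in = 10254.7/12 = 854.56 kip·ft.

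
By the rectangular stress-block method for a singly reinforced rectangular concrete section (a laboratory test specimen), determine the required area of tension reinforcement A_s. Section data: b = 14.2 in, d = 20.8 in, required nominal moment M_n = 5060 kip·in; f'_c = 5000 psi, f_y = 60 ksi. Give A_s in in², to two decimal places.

From M_n = 0.85 f'_c a b (d − a/2):
a = d − √(d² − 2M_n/(0.85 f'_c b)) = 20.8 − √(20.8² − 2 × 5060/(0.85 × 5 × 14.2)) = 4.523 in.
A_s = 0.85 f'_c a b / f_y = 0.85 × 5 × 4.523 × 14.2 / 60 = 4.549 in².

A_s ≈ 4.55 in²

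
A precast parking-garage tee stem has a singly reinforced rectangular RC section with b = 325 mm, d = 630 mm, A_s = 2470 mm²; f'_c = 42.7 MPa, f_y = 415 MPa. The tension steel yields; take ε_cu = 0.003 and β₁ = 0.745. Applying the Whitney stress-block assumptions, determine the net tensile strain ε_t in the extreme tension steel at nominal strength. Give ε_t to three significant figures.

a = A_s f_y/(0.85 f'_c b) = 86.90 mm.
β₁ = 0.745, so c = a/β₁ = 86.90/0.745 = 116.64 mm.
From the linear strain diagram with ε_cu = 0.003: ε_t = 0.003 (d − c)/c = 0.003 × (630 − 116.64)/116.64 = 0.0132.
Since ε_t ≥ 0.005, the section is tension-controlled.

ε_t ≈ 0.0132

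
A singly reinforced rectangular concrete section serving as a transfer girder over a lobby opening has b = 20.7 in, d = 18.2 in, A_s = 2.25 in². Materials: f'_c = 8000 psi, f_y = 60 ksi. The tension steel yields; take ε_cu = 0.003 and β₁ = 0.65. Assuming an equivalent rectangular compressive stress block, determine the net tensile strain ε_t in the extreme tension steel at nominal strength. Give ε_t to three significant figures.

ε_t ≈ 0.0340

a = A_s f_y/(0.85 f'_c b) = 0.959 in.
β₁ = 0.65, so c = a/β₁ = 0.959/0.65 = 1.475 in.
From the linear strain diagram with ε_cu = 0.003: ε_t = 0.003 (d − c)/c = 0.003 × (18.2 − 1.475)/1.475 = 0.0340.
Since ε_t ≥ 0.005, the section is tension-controlled.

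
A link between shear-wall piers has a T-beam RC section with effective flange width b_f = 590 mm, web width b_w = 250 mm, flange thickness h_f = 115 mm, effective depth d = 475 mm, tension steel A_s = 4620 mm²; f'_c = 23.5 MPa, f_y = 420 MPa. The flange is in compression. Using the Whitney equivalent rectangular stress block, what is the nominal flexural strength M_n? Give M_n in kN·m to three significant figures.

Tension: T = A_s f_y = 4620 × 420 = 1940400 N.
Try a within the flange: a = T/(0.85 f'_c b_f) = 1940400/(0.85 × 23.5 × 590) = 164.65 mm.
a = 164.65 > h_f = 115 mm: the block extends into the web. Split into flange-overhang and web parts.
C_f = 0.85 f'_c (b_f − b_w) h_f = 0.85 × 23.5 × (590 − 250) × 115 = 781023 N.
Remaining web compression depth: a_w = (T − C_f)/(0.85 f'_c b_w) = (1940400 − 781023)/(0.85 × 23.5 × 250) = 232.17 mm.
M_n = C_f(d − h_f/2) + (T − C_f)(d − a_w/2) = 781023 × (475 − 57.5) + 1159377 × (475 − 116.085) = 326.08 + 416.12 = 742.20 × 10⁶ N·mm.
M_n = 742.20 kN·m.

M_n ≈ 742 kN·m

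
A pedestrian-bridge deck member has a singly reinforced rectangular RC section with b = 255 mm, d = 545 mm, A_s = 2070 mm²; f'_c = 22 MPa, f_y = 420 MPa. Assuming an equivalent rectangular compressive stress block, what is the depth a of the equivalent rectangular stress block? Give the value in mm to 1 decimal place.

a ≈ 182.3 mm

T = A_s f_y = 2070 × 420 = 869400 N = 869.4 kN.
Setting C = 0.85 f'_c a b equal to T: a = 869400/(0.85 × 22 × 255) = 182.3 mm.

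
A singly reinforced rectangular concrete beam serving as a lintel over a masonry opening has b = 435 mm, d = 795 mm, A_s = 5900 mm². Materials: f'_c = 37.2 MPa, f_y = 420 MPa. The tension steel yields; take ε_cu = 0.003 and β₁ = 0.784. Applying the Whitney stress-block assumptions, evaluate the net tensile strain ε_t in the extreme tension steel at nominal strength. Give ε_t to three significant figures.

ε_t ≈ 0.00738

a = A_s f_y/(0.85 f'_c b) = 180.16 mm.
β₁ = 0.784, so c = a/β₁ = 180.16/0.784 = 229.80 mm.
From the linear strain diagram with ε_cu = 0.003: ε_t = 0.003 (d − c)/c = 0.003 × (795 − 229.80)/229.80 = 0.00738.
Since ε_t ≥ 0.005, the section is tension-controlled.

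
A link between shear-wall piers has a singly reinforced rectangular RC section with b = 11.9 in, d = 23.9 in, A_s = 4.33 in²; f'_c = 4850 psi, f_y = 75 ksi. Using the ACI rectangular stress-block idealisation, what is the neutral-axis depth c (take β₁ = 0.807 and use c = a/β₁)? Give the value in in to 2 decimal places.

T = A_s f_y = 4.33 × 75 = 324.75 kips.
a = T/(0.85 f'_c b) = 324.75/(0.85 × 4.85 × 11.9) = 6.6197 in.
With β₁ = 0.807, c = a/β₁ = 6.6197/0.807 = 8.20 in.

c ≈ 8.20 in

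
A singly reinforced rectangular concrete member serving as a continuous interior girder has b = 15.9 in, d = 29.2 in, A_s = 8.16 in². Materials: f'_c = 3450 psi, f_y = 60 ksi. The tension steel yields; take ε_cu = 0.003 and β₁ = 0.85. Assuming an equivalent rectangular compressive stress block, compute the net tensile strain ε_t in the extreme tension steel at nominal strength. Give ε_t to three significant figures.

a = A_s f_y/(0.85 f'_c b) = 10.500 in.
β₁ = 0.85, so c = a/β₁ = 10.500/0.85 = 12.353 in.
From the linear strain diagram with ε_cu = 0.003: ε_t = 0.003 (d − c)/c = 0.003 × (29.2 − 12.353)/12.353 = 0.00409.
ε_t is between 0.004 and 0.005 — transition zone.

ε_t ≈ 0.00409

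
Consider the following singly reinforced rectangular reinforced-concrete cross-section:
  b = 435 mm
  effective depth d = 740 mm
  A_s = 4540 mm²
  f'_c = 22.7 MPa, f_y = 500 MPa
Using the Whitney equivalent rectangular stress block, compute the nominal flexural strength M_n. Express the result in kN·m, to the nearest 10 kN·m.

T = A_s f_y = 4540 × 500 = 2270000 N = 2270 kN.
From C = T: a = T/(0.85 f'_c b) = 2270000/(0.85 × 22.7 × 435) = 270.45 mm.
M_n = T(d − a/2) = 2270 kN × (740 − 135.225) mm = 1372.84 kN·m.

M_n ≈ 1370 kN·m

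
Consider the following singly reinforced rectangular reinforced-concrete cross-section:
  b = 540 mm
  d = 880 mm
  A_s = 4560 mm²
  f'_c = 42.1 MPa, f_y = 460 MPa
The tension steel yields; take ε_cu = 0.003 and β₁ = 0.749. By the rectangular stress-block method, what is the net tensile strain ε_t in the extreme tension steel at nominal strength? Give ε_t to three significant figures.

ε_t ≈ 0.0152

a = A_s f_y/(0.85 f'_c b) = 108.55 mm.
β₁ = 0.749, so c = a/β₁ = 108.55/0.749 = 144.93 mm.
From the linear strain diagram with ε_cu = 0.003: ε_t = 0.003 (d − c)/c = 0.003 × (880 − 144.93)/144.93 = 0.0152.
Since ε_t ≥ 0.005, the section is tension-controlled.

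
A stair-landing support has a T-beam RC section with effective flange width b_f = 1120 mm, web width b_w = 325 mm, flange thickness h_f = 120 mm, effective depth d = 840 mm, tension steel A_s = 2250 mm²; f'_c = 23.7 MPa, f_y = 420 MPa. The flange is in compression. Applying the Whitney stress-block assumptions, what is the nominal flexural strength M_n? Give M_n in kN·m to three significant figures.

M_n ≈ 774 kN·m

Tension: T = A_s f_y = 2250 × 420 = 945000 N.
Try a within the flange: a = T/(0.85 f'_c b_f) = 945000/(0.85 × 23.7 × 1120) = 41.88 mm.
Since a = 41.88 ≤ h_f = 120 mm, the stress block lies entirely in the flange; analyse as a rectangular beam of width b_f.
M_n = T(d − a/2) = 945000 × (840 − 20.94) = 774.01 × 10⁶ N·mm.
M_n = 774.01 kN·m.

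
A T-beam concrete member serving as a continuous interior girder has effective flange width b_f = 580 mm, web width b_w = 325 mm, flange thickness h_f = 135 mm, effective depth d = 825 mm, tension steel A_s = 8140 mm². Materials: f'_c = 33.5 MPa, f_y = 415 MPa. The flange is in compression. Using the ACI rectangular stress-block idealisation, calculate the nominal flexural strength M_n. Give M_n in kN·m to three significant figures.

M_n ≈ 2410 kN·m

Tension: T = A_s f_y = 8140 × 415 = 3378100 N.
Try a within the flange: a = T/(0.85 f'_c b_f) = 3378100/(0.85 × 33.5 × 580) = 204.54 mm.
a = 204.54 > h_f = 135 mm: the block extends into the web. Split into flange-overhang and web parts.
C_f = 0.85 f'_c (b_f − b_w) h_f = 0.85 × 33.5 × (580 − 325) × 135 = 980252 N.
Remaining web compression depth: a_w = (T − C_f)/(0.85 f'_c b_w) = (3378100 − 980252)/(0.85 × 33.5 × 325) = 259.10 mm.
M_n = C_f(d − h_f/2) + (T − C_f)(d − a_w/2) = 980252 × (825 − 67.5) + 2397848 × (825 − 129.55) = 742.54 + 1667.58 = 2410.12 × 10⁶ N·mm.
M_n = 2410.12 kN·m.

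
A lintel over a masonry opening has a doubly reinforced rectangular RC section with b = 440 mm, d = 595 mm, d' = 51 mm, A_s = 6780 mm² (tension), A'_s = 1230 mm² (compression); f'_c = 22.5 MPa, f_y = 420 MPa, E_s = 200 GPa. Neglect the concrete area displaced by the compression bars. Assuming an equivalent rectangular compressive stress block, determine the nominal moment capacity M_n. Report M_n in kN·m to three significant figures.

M_n ≈ 1350 kN·m

Assume both tension and compression steel yield.
Net tension couple steel: A_s − A'_s = 5550 mm².
a = (A_s − A'_s) f_y / (0.85 f'_c b) = 2331000/(0.85 × 22.5 × 440) = 277.01 mm.
c = a/β₁ = 277.01/0.85 = 325.89 mm; ε'_s = 0.003(c − d')/c = 0.0025 ≥ f_y/E_s = 0.0021, so compression steel does yield.
M_n = (A_s − A'_s) f_y (d − a/2) + A'_s f_y (d − d') = [2331000 × (595 − 138.505) + 516600 × (595 − 51)] × 10⁻⁶ = 1064.09 + 281.03 = 1345.12 kN·m.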